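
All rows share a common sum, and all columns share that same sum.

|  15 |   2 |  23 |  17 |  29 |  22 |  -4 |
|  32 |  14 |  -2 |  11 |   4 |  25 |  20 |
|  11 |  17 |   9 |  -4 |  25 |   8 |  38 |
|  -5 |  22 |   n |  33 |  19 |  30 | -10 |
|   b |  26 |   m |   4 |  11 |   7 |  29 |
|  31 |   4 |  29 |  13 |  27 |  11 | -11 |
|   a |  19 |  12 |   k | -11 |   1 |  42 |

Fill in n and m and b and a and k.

n = 15, m = 18, b = 9, a = 11, k = 30

Rows 1 and 2 both sum to 104, so that's the common total.
Row 4 has -5 + 22 + 33 + 19 + 30 − 10 = 89; the blank must be 104 − 89 = 15.
Column 3 has 23 − 2 + 9 + 15 + 29 + 12 = 86; the blank must be 104 − 86 = 18.
Row 5 has 26 + 18 + 4 + 11 + 7 + 29 = 95; the blank must be 104 − 95 = 9.
Column 1 has 15 + 32 + 11 − 5 + 9 + 31 = 93; the blank must be 104 − 93 = 11.
Row 7 has 11 + 19 + 12 − 11 + 1 + 42 = 74; the blank must be 104 − 74 = 30.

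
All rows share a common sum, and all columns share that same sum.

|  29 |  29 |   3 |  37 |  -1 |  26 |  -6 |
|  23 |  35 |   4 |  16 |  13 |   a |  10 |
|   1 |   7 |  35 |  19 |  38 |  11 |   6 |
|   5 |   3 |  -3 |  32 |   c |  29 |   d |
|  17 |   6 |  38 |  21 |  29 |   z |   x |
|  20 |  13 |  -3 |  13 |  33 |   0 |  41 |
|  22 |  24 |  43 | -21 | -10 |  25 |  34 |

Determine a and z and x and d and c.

a = 16, z = 10, x = -4, d = 36, c = 15

Rows 1 and 3 both sum to 117, so that's the common total.
Column 5: -1 + 13 + 38 + 29 + 33 − 10 = 102, so its missing entry is 117 − 102 = 15.
Row 2: 23 + 35 + 4 + 16 + 13 + 10 = 101, so its missing entry is 117 − 101 = 16.
Column 6: 26 + 16 + 11 + 29 + 0 + 25 = 107, so its missing entry is 117 − 107 = 10.
Row 5: 17 + 6 + 38 + 21 + 29 + 10 = 121, so its missing entry is 117 − 121 = -4.
Row 4: 5 + 3 − 3 + 32 + 15 + 29 = 81, so its missing entry is 117 − 81 = 36.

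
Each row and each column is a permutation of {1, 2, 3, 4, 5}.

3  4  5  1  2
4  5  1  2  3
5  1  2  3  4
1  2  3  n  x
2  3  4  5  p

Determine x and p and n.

x = 5, p = 1, n = 4

At (row 5, col 5): row 5 already has {2, 3, 4, 5}, so the value is 1.
Cell (4,4): column 4 already has {1, 2, 3, 5} → 4.
At (row 4, col 5): row 4 already has {1, 2, 3, 4}, so the value is 5.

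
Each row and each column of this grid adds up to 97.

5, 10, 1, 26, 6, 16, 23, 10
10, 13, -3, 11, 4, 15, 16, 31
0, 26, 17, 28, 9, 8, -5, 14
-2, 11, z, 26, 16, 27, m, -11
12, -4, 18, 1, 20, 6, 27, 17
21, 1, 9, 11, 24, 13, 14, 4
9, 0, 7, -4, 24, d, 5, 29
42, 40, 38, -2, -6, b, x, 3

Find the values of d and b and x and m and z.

The known cells in row 7 total 70, leaving 97 − 70 = 27 for the blank.
The known cells in column 3 total 87, leaving 97 − 87 = 10 for the blank.
The known cells in row 4 total 77, leaving 97 − 77 = 20 for the blank.
The known cells in column 7 total 100, leaving 97 − 100 = -3 for the blank.
The known cells in row 8 total 112, leaving 97 − 112 = -15 for the blank.

d = 27, b = -15, x = -3, m = 20, z = 10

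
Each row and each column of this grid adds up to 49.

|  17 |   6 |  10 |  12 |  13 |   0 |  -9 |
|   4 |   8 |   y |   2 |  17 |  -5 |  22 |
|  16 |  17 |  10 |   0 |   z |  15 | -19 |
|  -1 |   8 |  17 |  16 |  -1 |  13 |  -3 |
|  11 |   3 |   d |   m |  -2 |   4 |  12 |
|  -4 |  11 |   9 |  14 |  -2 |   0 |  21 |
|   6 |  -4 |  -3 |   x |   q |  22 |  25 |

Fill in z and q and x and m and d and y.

Row 3: 16 + 17 + 10 + 0 + 15 − 19 = 39, so its missing entry is 49 − 39 = 10.
Row 2: 4 + 8 + 2 + 17 − 5 + 22 = 48, so its missing entry is 49 − 48 = 1.
Column 5: 13 + 17 + 10 − 1 − 2 − 2 = 35, so its missing entry is 49 − 35 = 14.
Column 3: 10 + 1 + 10 + 17 + 9 − 3 = 44, so its missing entry is 49 − 44 = 5.
Row 5: 11 + 3 + 5 − 2 + 4 + 12 = 33, so its missing entry is 49 − 33 = 16.
Row 7: 6 − 4 − 3 + 14 + 22 + 25 = 60, so its missing entry is 49 − 60 = -11.

z = 10, q = 14, x = -11, m = 16, d = 5, y = 1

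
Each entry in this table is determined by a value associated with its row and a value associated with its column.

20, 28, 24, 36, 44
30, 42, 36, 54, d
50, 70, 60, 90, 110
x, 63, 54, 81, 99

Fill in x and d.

x = 45, d = 66

Each row is a constant multiple of every other row — this is a multiplication table with the headers hidden.
Row 4 is 54/24 = 9/4 times row 1, so its entry in column 1 is 20 × 9/4 = 45.
Row 2 is 36/24 = 3/2 times row 1, so its entry in column 5 is 44 × 3/2 = 66.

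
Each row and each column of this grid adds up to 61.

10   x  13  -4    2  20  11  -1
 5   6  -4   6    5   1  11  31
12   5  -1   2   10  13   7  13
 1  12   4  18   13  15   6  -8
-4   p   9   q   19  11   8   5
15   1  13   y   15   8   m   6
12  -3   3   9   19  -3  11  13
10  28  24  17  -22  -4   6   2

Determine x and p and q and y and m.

The known cells in row 1 total 51, leaving 61 − 51 = 10 for the blank.
The known cells in column 7 total 60, leaving 61 − 60 = 1 for the blank.
The known cells in row 6 total 59, leaving 61 − 59 = 2 for the blank.
The known cells in column 4 total 50, leaving 61 − 50 = 11 for the blank.
The known cells in row 5 total 59, leaving 61 − 59 = 2 for the blank.

x = 10, p = 2, q = 11, y = 2, m = 1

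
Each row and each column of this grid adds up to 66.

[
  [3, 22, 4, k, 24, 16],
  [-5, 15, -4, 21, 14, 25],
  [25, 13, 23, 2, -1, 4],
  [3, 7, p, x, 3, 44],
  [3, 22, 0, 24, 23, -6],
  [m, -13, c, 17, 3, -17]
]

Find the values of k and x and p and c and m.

k = -3, x = 5, p = 4, c = 39, m = 37

The known cells in row 1 total 69, leaving 66 − 69 = -3 for the blank.
The known cells in column 4 total 61, leaving 66 − 61 = 5 for the blank.
The known cells in column 1 total 29, leaving 66 − 29 = 37 for the blank.
The known cells in row 4 total 62, leaving 66 − 62 = 4 for the blank.
The known cells in row 6 total 27, leaving 66 − 27 = 39 for the blank.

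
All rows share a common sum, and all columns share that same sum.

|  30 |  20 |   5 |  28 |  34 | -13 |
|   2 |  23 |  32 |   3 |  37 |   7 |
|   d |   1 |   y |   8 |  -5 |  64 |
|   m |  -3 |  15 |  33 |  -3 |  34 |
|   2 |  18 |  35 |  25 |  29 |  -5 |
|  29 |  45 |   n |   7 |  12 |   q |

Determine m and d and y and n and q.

m = 28, d = 13, y = 23, n = -6, q = 17

Rows 1 and 2 both sum to 104, so that's the common total.
The known cells in column 6 total 87, leaving 104 − 87 = 17 for the blank.
The known cells in row 4 total 76, leaving 104 − 76 = 28 for the blank.
The known cells in column 1 total 91, leaving 104 − 91 = 13 for the blank.
The known cells in row 3 total 81, leaving 104 − 81 = 23 for the blank.
The known cells in row 6 total 110, leaving 104 − 110 = -6 for the blank.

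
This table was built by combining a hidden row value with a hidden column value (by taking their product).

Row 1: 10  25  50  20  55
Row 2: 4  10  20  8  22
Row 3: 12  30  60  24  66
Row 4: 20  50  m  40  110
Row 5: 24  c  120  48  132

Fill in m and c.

Each row is a constant multiple of every other row — this is a multiplication table with the headers hidden.
Row 4 is 110/55 = 2/1 times row 1, so its entry in column 3 is 50 × 2/1 = 100.
Row 5 is 132/55 = 12/5 times row 1, so its entry in column 2 is 25 × 12/5 = 60.

m = 100, c = 60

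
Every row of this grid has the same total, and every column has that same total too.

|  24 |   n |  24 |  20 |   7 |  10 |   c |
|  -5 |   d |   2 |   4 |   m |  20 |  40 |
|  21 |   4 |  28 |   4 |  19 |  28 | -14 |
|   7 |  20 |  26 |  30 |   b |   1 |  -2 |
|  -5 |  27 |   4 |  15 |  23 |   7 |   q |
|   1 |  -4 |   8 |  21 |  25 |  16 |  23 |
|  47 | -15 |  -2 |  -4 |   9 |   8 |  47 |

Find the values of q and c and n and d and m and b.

Rows 3 and 6 both sum to 90, so that's the common total.
The known cells in row 4 total 82, leaving 90 − 82 = 8 for the blank.
The known cells in row 5 total 71, leaving 90 − 71 = 19 for the blank.
The known cells in column 5 total 91, leaving 90 − 91 = -1 for the blank.
The known cells in row 2 total 60, leaving 90 − 60 = 30 for the blank.
The known cells in column 2 total 62, leaving 90 − 62 = 28 for the blank.
The known cells in row 1 total 113, leaving 90 − 113 = -23 for the blank.

q = 19, c = -23, n = 28, d = 30, m = -1, b = 8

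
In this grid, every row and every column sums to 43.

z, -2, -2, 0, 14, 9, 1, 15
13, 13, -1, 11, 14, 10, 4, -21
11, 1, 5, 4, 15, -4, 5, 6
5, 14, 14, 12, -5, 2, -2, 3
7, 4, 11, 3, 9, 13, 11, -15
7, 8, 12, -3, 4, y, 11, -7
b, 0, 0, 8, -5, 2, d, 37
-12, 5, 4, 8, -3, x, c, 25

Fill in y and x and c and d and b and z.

The known cells in row 6 total 32, leaving 43 − 32 = 11 for the blank.
The known cells in row 1 total 35, leaving 43 − 35 = 8 for the blank.
The known cells in column 1 total 39, leaving 43 − 39 = 4 for the blank.
The known cells in row 7 total 46, leaving 43 − 46 = -3 for the blank.
The known cells in column 7 total 27, leaving 43 − 27 = 16 for the blank.
The known cells in row 8 total 43, leaving 43 − 43 = 0 for the blank.

y = 11, x = 0, c = 16, d = -3, b = 4, z = 8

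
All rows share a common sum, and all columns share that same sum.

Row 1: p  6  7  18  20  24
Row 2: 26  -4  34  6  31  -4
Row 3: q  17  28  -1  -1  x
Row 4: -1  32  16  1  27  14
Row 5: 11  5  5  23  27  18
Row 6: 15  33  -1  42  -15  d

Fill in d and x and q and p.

Rows 2 and 4 both sum to 89, so that's the common total.
Row 6: 15 + 33 − 1 + 42 − 15 = 74, so its missing entry is 89 − 74 = 15.
Column 6: 24 − 4 + 14 + 18 + 15 = 67, so its missing entry is 89 − 67 = 22.
Row 3: 17 + 28 − 1 − 1 + 22 = 65, so its missing entry is 89 − 65 = 24.
Row 1: 6 + 7 + 18 + 20 + 24 = 75, so its missing entry is 89 − 75 = 14.

d = 15, x = 22, q = 24, p = 14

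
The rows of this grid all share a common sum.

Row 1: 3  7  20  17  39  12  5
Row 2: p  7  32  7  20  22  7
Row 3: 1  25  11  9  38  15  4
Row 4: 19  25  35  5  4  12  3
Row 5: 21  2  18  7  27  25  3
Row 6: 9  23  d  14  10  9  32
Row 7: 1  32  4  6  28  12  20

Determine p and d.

Rows 5 and 7 both add up to 103, so every row sums to 103.
Row 2: 7 + 32 + 7 + 20 + 22 + 7 = 95, so the missing entry is 103 − 95 = 8.
Row 6: 9 + 23 + 14 + 10 + 9 + 32 = 97, so the missing entry is 103 − 97 = 6.

p = 8, d = 6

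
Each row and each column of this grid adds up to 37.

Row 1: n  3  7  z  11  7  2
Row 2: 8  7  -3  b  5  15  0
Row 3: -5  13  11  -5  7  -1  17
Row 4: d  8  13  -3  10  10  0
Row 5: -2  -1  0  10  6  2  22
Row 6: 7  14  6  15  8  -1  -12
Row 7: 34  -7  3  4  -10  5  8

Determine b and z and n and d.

The known cells in row 2 total 32, leaving 37 − 32 = 5 for the blank.
The known cells in column 4 total 26, leaving 37 − 26 = 11 for the blank.
The known cells in row 4 total 38, leaving 37 − 38 = -1 for the blank.
The known cells in row 1 total 41, leaving 37 − 41 = -4 for the blank.

b = 5, z = 11, n = -4, d = -1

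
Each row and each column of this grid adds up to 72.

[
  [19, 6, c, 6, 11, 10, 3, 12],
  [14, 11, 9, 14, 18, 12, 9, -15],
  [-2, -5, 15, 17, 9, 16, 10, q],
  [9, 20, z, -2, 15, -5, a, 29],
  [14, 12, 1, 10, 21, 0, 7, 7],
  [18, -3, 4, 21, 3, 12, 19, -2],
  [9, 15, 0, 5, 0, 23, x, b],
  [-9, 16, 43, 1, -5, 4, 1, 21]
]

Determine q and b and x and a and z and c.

q = 12, b = 8, x = 12, a = 11, z = -5, c = 5

Row 3: -2 − 5 + 15 + 17 + 9 + 16 + 10 = 60, so its missing entry is 72 − 60 = 12.
Column 8: 12 − 15 + 12 + 29 + 7 − 2 + 21 = 64, so its missing entry is 72 − 64 = 8.
Row 1: 19 + 6 + 6 + 11 + 10 + 3 + 12 = 67, so its missing entry is 72 − 67 = 5.
Row 7: 9 + 15 + 0 + 5 + 0 + 23 + 8 = 60, so its missing entry is 72 − 60 = 12.
Column 7: 3 + 9 + 10 + 7 + 19 + 12 + 1 = 61, so its missing entry is 72 − 61 = 11.
Row 4: 9 + 20 − 2 + 15 − 5 + 11 + 29 = 77, so its missing entry is 72 − 77 = -5.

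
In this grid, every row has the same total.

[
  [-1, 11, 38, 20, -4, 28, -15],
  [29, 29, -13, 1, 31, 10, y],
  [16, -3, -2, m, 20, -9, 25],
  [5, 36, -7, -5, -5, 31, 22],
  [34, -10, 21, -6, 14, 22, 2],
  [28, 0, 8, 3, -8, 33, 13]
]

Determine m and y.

m = 30, y = -10

Row 1 sums to 77 and so does row 4; that's the common total.
In row 3 the known cells total 47, leaving 77 − 47 = 30.
In row 2 the known cells total 87, leaving 77 − 87 = -10.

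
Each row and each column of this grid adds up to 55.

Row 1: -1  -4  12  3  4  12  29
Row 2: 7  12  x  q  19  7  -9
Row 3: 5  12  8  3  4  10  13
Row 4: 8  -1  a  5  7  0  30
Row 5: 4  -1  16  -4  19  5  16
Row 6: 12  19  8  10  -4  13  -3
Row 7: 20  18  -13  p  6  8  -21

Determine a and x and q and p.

Row 4 has 8 − 1 + 5 + 7 + 0 + 30 = 49; the blank must be 55 − 49 = 6.
Column 3 has 12 + 8 + 6 + 16 + 8 − 13 = 37; the blank must be 55 − 37 = 18.
Row 2 has 7 + 12 + 18 + 19 + 7 − 9 = 54; the blank must be 55 − 54 = 1.
Row 7 has 20 + 18 − 13 + 6 + 8 − 21 = 18; the blank must be 55 − 18 = 37.

a = 6, x = 18, q = 1, p = 37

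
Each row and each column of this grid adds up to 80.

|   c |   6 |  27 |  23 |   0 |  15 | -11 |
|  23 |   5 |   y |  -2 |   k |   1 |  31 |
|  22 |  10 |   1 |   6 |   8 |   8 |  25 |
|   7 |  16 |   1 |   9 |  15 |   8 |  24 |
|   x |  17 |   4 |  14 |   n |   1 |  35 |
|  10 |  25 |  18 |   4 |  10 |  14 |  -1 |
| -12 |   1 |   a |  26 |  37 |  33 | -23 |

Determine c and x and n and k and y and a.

Row 7: -12 + 1 + 26 + 37 + 33 − 23 = 62, so its missing entry is 80 − 62 = 18.
Column 3: 27 + 1 + 1 + 4 + 18 + 18 = 69, so its missing entry is 80 − 69 = 11.
Row 1: 6 + 27 + 23 + 0 + 15 − 11 = 60, so its missing entry is 80 − 60 = 20.
Column 1: 20 + 23 + 22 + 7 + 10 − 12 = 70, so its missing entry is 80 − 70 = 10.
Row 5: 10 + 17 + 4 + 14 + 1 + 35 = 81, so its missing entry is 80 − 81 = -1.
Row 2: 23 + 5 + 11 − 2 + 1 + 31 = 69, so its missing entry is 80 − 69 = 11.

c = 20, x = 10, n = -1, k = 11, y = 11, a = 18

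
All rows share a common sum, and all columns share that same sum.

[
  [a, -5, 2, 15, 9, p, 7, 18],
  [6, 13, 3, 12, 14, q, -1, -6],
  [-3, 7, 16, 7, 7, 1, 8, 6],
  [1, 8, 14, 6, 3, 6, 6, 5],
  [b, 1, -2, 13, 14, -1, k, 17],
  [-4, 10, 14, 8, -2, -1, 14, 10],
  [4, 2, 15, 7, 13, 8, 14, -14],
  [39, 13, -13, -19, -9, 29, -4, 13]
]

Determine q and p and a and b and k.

q = 8, p = -1, a = 4, b = 2, k = 5

Rows 3 and 4 both sum to 49, so that's the common total.
Row 2: 6 + 13 + 3 + 12 + 14 − 1 − 6 = 41, so its missing entry is 49 − 41 = 8.
Column 7: 7 − 1 + 8 + 6 + 14 + 14 − 4 = 44, so its missing entry is 49 − 44 = 5.
Row 5: 1 − 2 + 13 + 14 − 1 + 5 + 17 = 47, so its missing entry is 49 − 47 = 2.
Column 1: 6 − 3 + 1 + 2 − 4 + 4 + 39 = 45, so its missing entry is 49 − 45 = 4.
Row 1: 4 − 5 + 2 + 15 + 9 + 7 + 18 = 50, so its missing entry is 49 − 50 = -1.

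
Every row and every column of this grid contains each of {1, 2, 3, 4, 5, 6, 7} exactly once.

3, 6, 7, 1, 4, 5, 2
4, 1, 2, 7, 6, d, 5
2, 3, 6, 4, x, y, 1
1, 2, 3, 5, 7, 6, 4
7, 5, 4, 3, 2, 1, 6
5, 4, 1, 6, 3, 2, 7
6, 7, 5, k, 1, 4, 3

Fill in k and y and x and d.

k = 2, y = 7, x = 5, d = 3

For row 3, column 5: column 5 already has {1, 2, 3, 4, 6, 7}; that leaves 5.
For row 7, column 4: row 7 already has {1, 3, 4, 5, 6, 7}; that leaves 2.
At (row 3, col 6): row 3 already has {1, 2, 3, 4, 5, 6}, so the value is 7.
Cell (2,6): row 2 already has {1, 2, 4, 5, 6, 7} → 3.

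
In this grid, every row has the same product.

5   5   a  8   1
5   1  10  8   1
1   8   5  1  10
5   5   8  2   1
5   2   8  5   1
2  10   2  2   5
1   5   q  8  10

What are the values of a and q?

Rows 2 and 4 each multiply to 400, so every row has product 400.
Row 1: 5×5×8×1 = 200, so the missing entry is 400 ÷ 200 = 2.
Row 7: 1×5×8×10 = 400, so the missing entry is 400 ÷ 400 = 1.

a = 2, q = 1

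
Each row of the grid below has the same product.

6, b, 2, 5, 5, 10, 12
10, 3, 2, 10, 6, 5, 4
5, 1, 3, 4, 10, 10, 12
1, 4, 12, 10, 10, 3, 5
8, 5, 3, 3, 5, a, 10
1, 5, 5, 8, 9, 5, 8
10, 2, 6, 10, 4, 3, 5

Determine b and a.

Rows 4 and 6 each multiply to 72000, so every row has product 72000.
Row 1: 6×2×5×5×10×12 = 36000, so the missing entry is 72000 ÷ 36000 = 2.
Row 5: 8×5×3×3×5×10 = 18000, so the missing entry is 72000 ÷ 18000 = 4.

b = 2, a = 4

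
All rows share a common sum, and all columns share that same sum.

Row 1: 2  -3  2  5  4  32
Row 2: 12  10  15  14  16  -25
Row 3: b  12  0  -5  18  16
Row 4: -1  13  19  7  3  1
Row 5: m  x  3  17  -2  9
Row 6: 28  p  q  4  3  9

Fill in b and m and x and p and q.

b = 1, m = 0, x = 15, p = -5, q = 3

Rows 1 and 2 both sum to 42, so that's the common total.
The known cells in row 3 total 41, leaving 42 − 41 = 1 for the blank.
The known cells in column 1 total 42, leaving 42 − 42 = 0 for the blank.
The known cells in row 5 total 27, leaving 42 − 27 = 15 for the blank.
The known cells in column 2 total 47, leaving 42 − 47 = -5 for the blank.
The known cells in row 6 total 39, leaving 42 − 39 = 3 for the blank.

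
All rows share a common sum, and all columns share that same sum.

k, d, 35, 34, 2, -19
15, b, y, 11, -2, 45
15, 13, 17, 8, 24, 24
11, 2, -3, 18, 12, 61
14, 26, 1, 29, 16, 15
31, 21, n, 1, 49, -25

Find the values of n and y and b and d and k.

n = 24, y = 27, b = 5, d = 34, k = 15

Rows 3 and 4 both sum to 101, so that's the common total.
Column 1 has 15 + 15 + 11 + 14 + 31 = 86; the blank must be 101 − 86 = 15.
Row 1 has 15 + 35 + 34 + 2 − 19 = 67; the blank must be 101 − 67 = 34.
Column 2 has 34 + 13 + 2 + 26 + 21 = 96; the blank must be 101 − 96 = 5.
Row 2 has 15 + 5 + 11 − 2 + 45 = 74; the blank must be 101 − 74 = 27.
Row 6 has 31 + 21 + 1 + 49 − 25 = 77; the blank must be 101 − 77 = 24.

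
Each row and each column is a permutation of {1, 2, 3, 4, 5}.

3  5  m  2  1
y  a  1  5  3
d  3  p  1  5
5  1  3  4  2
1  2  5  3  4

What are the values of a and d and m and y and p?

a = 4, d = 4, m = 4, y = 2, p = 2

Cell (2,2): column 2 already has {1, 2, 3, 5} → 4.
Cell (1,3): row 1 already has {1, 2, 3, 5} → 4.
Cell (3,3): column 3 already has {1, 3, 4, 5} → 2.
Cell (3,1): row 3 already has {1, 2, 3, 5} → 4.
At (row 2, col 1): row 2 already has {1, 3, 4, 5}, so the value is 2.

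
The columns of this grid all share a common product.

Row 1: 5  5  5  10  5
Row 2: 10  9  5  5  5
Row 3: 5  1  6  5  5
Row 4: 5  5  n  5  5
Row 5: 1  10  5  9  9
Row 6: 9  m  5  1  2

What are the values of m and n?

Columns 1 and 4 each multiply to 11250, so every column has product 11250.
Column 2: 5×9×1×5×10 = 2250, so the missing entry is 11250 ÷ 2250 = 5.
Column 3: 5×5×6×5×5 = 3750, so the missing entry is 11250 ÷ 3750 = 3.

m = 5, n = 3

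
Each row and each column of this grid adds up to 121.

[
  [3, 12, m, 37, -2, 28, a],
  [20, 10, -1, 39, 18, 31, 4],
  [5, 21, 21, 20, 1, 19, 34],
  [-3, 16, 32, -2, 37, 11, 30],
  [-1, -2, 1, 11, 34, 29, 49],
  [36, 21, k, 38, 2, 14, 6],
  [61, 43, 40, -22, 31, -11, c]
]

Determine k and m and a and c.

k = 4, m = 24, a = 19, c = -21

Row 7 has 61 + 43 + 40 − 22 + 31 − 11 = 142; the blank must be 121 − 142 = -21.
Column 7 has 4 + 34 + 30 + 49 + 6 − 21 = 102; the blank must be 121 − 102 = 19.
Row 1 has 3 + 12 + 37 − 2 + 28 + 19 = 97; the blank must be 121 − 97 = 24.
Row 6 has 36 + 21 + 38 + 2 + 14 + 6 = 117; the blank must be 121 − 117 = 4.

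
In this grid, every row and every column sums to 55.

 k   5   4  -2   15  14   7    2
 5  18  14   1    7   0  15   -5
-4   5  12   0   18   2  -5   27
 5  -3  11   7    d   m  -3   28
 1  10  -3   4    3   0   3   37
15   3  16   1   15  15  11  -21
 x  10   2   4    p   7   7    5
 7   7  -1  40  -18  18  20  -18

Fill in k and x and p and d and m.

Row 1 has 5 + 4 − 2 + 15 + 14 + 7 + 2 = 45; the blank must be 55 − 45 = 10.
Column 1 has 10 + 5 − 4 + 5 + 1 + 15 + 7 = 39; the blank must be 55 − 39 = 16.
Row 7 has 16 + 10 + 2 + 4 + 7 + 7 + 5 = 51; the blank must be 55 − 51 = 4.
Column 5 has 15 + 7 + 18 + 3 + 15 + 4 − 18 = 44; the blank must be 55 − 44 = 11.
Row 4 has 5 − 3 + 11 + 7 + 11 − 3 + 28 = 56; the blank must be 55 − 56 = -1.

k = 10, x = 16, p = 4, d = 11, m = -1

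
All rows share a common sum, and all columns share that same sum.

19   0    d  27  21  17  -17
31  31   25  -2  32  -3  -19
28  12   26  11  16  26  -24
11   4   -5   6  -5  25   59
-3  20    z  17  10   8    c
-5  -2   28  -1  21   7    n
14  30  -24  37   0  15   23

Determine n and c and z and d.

Rows 2 and 3 both sum to 95, so that's the common total.
The known cells in row 1 total 67, leaving 95 − 67 = 28 for the blank.
The known cells in row 6 total 48, leaving 95 − 48 = 47 for the blank.
The known cells in column 7 total 69, leaving 95 − 69 = 26 for the blank.
The known cells in row 5 total 78, leaving 95 − 78 = 17 for the blank.

n = 47, c = 26, z = 17, d = 28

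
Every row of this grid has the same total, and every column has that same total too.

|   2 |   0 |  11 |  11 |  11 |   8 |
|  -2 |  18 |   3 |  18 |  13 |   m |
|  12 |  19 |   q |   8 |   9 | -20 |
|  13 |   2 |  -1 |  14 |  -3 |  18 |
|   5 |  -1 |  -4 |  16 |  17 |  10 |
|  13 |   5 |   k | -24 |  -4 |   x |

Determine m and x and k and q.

m = -7, x = 34, k = 19, q = 15

Rows 1 and 4 both sum to 43, so that's the common total.
The known cells in row 3 total 28, leaving 43 − 28 = 15 for the blank.
The known cells in column 3 total 24, leaving 43 − 24 = 19 for the blank.
The known cells in row 6 total 9, leaving 43 − 9 = 34 for the blank.
The known cells in row 2 total 50, leaving 43 − 50 = -7 for the blank.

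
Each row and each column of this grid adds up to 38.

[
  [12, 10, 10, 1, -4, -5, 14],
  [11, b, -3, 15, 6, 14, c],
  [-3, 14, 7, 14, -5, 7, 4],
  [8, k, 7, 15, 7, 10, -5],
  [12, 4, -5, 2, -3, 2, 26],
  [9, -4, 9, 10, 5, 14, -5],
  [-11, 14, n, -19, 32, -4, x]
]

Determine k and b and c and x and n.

Column 3 has 10 − 3 + 7 + 7 − 5 + 9 = 25; the blank must be 38 − 25 = 13.
Row 4 has 8 + 7 + 15 + 7 + 10 − 5 = 42; the blank must be 38 − 42 = -4.
Column 2 has 10 + 14 − 4 + 4 − 4 + 14 = 34; the blank must be 38 − 34 = 4.
Row 7 has -11 + 14 + 13 − 19 + 32 − 4 = 25; the blank must be 38 − 25 = 13.
Row 2 has 11 + 4 − 3 + 15 + 6 + 14 = 47; the blank must be 38 − 47 = -9.

k = -4, b = 4, c = -9, x = 13, n = 13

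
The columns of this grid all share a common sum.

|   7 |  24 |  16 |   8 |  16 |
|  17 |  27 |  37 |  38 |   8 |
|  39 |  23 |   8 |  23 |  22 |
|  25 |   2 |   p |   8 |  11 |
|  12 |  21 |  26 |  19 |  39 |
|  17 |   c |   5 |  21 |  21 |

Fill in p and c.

p = 25, c = 20

The complete columns each total 117.
Column 3 is missing 117 − 92 = 25 (since 16 + 37 + 8 + 26 + 5 = 92).
Column 2 is missing 117 − 97 = 20 (since 24 + 27 + 23 + 2 + 21 = 97).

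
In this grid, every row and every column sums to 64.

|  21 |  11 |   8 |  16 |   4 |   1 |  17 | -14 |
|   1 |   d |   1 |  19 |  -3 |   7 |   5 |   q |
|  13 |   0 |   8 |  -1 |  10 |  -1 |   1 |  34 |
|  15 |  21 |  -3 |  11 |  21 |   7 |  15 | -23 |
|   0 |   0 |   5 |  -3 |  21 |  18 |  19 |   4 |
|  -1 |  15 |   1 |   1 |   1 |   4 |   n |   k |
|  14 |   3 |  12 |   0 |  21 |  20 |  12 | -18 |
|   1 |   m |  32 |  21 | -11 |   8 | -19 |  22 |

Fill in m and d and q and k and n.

Row 8 has 1 + 32 + 21 − 11 + 8 − 19 + 22 = 54; the blank must be 64 − 54 = 10.
Column 2 has 11 + 0 + 21 + 0 + 15 + 3 + 10 = 60; the blank must be 64 − 60 = 4.
Row 2 has 1 + 4 + 1 + 19 − 3 + 7 + 5 = 34; the blank must be 64 − 34 = 30.
Column 8 has -14 + 30 + 34 − 23 + 4 − 18 + 22 = 35; the blank must be 64 − 35 = 29.
Row 6 has -1 + 15 + 1 + 1 + 1 + 4 + 29 = 50; the blank must be 64 − 50 = 14.

m = 10, d = 4, q = 30, k = 29, n = 14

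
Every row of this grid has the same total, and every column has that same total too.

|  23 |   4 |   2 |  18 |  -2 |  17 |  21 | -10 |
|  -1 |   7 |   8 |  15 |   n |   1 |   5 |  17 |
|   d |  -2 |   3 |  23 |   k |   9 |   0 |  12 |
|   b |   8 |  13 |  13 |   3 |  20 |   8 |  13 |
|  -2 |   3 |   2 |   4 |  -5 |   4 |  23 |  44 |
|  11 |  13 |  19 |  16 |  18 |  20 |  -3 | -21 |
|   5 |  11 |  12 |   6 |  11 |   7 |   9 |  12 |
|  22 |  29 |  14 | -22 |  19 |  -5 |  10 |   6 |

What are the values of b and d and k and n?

b = -5, d = 20, k = 8, n = 21

Rows 1 and 5 both sum to 73, so that's the common total.
The known cells in row 2 total 52, leaving 73 − 52 = 21 for the blank.
The known cells in column 5 total 65, leaving 73 − 65 = 8 for the blank.
The known cells in row 3 total 53, leaving 73 − 53 = 20 for the blank.
The known cells in row 4 total 78, leaving 73 − 78 = -5 for the blank.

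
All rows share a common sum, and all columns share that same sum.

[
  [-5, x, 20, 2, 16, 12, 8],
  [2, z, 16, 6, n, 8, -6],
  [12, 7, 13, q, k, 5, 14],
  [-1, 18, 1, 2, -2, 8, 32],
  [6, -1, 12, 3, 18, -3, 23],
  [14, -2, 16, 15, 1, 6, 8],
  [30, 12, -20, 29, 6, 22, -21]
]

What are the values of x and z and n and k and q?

Rows 4 and 5 both sum to 58, so that's the common total.
Row 1: -5 + 20 + 2 + 16 + 12 + 8 = 53, so its missing entry is 58 − 53 = 5.
Column 2: 5 + 7 + 18 − 1 − 2 + 12 = 39, so its missing entry is 58 − 39 = 19.
Row 2: 2 + 19 + 16 + 6 + 8 − 6 = 45, so its missing entry is 58 − 45 = 13.
Column 5: 16 + 13 − 2 + 18 + 1 + 6 = 52, so its missing entry is 58 − 52 = 6.
Row 3: 12 + 7 + 13 + 6 + 5 + 14 = 57, so its missing entry is 58 − 57 = 1.

x = 5, z = 19, n = 13, k = 6, q = 1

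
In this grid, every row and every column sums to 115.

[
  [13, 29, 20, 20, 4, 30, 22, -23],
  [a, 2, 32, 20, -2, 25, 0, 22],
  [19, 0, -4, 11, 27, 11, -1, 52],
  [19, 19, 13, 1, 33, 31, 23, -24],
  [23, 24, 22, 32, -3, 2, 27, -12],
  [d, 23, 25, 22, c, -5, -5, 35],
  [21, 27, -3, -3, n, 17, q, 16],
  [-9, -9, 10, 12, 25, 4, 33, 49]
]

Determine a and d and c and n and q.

The known cells in column 7 total 99, leaving 115 − 99 = 16 for the blank.
The known cells in row 7 total 91, leaving 115 − 91 = 24 for the blank.
The known cells in column 5 total 108, leaving 115 − 108 = 7 for the blank.
The known cells in row 6 total 102, leaving 115 − 102 = 13 for the blank.
The known cells in row 2 total 99, leaving 115 − 99 = 16 for the blank.

a = 16, d = 13, c = 7, n = 24, q = 16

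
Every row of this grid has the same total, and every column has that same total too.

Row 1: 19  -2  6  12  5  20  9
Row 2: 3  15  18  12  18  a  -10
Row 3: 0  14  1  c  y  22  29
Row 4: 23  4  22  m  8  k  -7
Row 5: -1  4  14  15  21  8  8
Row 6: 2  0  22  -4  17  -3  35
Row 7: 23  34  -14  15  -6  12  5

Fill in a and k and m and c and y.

Rows 1 and 5 both sum to 69, so that's the common total.
Column 5 has 5 + 18 + 8 + 21 + 17 − 6 = 63; the blank must be 69 − 63 = 6.
Row 2 has 3 + 15 + 18 + 12 + 18 − 10 = 56; the blank must be 69 − 56 = 13.
Row 3 has 0 + 14 + 1 + 6 + 22 + 29 = 72; the blank must be 69 − 72 = -3.
Column 4 has 12 + 12 − 3 + 15 − 4 + 15 = 47; the blank must be 69 − 47 = 22.
Row 4 has 23 + 4 + 22 + 22 + 8 − 7 = 72; the blank must be 69 − 72 = -3.

a = 13, k = -3, m = 22, c = -3, y = 6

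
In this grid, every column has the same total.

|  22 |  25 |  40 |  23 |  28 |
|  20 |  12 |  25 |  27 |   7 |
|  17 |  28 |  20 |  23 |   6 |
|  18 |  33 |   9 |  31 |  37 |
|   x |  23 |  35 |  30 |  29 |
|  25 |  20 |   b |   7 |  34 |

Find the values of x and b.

Column 2 sums to 141 and so does column 4; that's the common total.
In column 1 the known cells total 102, leaving 141 − 102 = 39.
In column 3 the known cells total 129, leaving 141 − 129 = 12.

x = 39, b = 12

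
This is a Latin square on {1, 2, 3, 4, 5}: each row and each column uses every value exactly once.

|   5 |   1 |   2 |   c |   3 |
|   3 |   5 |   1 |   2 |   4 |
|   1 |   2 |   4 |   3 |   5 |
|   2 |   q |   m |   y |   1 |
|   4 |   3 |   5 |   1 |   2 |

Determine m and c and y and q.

At (row 4, col 2): column 2 already has {1, 2, 3, 5}, so the value is 4.
At (row 4, col 3): column 3 already has {1, 2, 4, 5}, so the value is 3.
Cell (4,4): row 4 already has {1, 2, 3, 4} → 5.
At (row 1, col 4): row 1 already has {1, 2, 3, 5}, so the value is 4.

m = 3, c = 4, y = 5, q = 4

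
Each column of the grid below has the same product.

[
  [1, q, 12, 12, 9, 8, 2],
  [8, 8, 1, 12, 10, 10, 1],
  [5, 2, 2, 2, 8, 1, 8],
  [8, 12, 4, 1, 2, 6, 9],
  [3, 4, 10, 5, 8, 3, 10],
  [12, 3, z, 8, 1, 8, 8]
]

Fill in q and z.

Columns 1 and 5 each multiply to 11520, so every column has product 11520.
Column 2: 8×2×12×4×3 = 2304, so the missing entry is 11520 ÷ 2304 = 5.
Column 3: 12×1×2×4×10 = 960, so the missing entry is 11520 ÷ 960 = 12.

q = 5, z = 12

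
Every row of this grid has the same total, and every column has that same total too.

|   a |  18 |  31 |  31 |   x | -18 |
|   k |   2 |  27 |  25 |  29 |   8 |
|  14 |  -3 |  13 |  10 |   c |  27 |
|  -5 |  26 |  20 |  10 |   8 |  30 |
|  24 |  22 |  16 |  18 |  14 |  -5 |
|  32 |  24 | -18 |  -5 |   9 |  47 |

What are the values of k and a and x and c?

Rows 4 and 5 both sum to 89, so that's the common total.
The known cells in row 2 total 91, leaving 89 − 91 = -2 for the blank.
The known cells in row 3 total 61, leaving 89 − 61 = 28 for the blank.
The known cells in column 5 total 88, leaving 89 − 88 = 1 for the blank.
The known cells in row 1 total 63, leaving 89 − 63 = 26 for the blank.

k = -2, a = 26, x = 1, c = 28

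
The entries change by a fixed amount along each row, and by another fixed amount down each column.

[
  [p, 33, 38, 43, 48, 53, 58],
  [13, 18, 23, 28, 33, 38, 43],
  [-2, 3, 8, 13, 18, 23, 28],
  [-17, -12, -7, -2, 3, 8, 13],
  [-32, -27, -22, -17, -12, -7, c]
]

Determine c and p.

Along each row the entries change by 5 per step; down each column they change by -15.
Row 5: from -32 at column 1, stepping by 5 to column 7 gives -2.
Row 1: from 33 at column 2, stepping by 5 to column 1 gives 28.

c = -2, p = 28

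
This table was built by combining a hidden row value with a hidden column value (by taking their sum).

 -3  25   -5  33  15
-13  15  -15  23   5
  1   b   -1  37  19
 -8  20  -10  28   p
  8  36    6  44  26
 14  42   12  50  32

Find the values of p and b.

The difference between any two rows is the same in every column — this is an addition table with the headers hidden.
Row 4 minus row 1 is -8 − (-3) = -5, so its entry in column 5 is 15 + (-5) = 10.
Row 3 minus row 1 is 1 − (-3) = 4, so its entry in column 2 is 25 + 4 = 29.

p = 10, b = 29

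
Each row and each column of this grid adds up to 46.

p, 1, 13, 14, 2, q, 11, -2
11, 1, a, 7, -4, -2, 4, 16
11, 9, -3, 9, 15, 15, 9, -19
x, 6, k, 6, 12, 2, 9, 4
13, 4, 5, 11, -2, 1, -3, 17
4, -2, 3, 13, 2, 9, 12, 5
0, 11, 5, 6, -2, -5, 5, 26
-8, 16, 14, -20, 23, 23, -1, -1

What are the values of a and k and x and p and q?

Row 2: 11 + 1 + 7 − 4 − 2 + 4 + 16 = 33, so its missing entry is 46 − 33 = 13.
Column 6: -2 + 15 + 2 + 1 + 9 − 5 + 23 = 43, so its missing entry is 46 − 43 = 3.
Row 1: 1 + 13 + 14 + 2 + 3 + 11 − 2 = 42, so its missing entry is 46 − 42 = 4.
Column 1: 4 + 11 + 11 + 13 + 4 + 0 − 8 = 35, so its missing entry is 46 − 35 = 11.
Row 4: 11 + 6 + 6 + 12 + 2 + 9 + 4 = 50, so its missing entry is 46 − 50 = -4.

a = 13, k = -4, x = 11, p = 4, q = 3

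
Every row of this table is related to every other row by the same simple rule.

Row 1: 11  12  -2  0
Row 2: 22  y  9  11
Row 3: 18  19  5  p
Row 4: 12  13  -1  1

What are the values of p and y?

The difference between any two rows is the same in every column — this is an addition table with the headers hidden.
Row 3 minus row 1 is 5 − (-2) = 7, so its entry in column 4 is 0 + 7 = 7.
Row 2 minus row 1 is 9 − (-2) = 11, so its entry in column 2 is 12 + 11 = 23.

p = 7, y = 23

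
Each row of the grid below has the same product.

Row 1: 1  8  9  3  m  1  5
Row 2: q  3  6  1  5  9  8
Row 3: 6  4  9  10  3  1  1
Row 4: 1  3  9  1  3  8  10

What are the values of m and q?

m = 6, q = 1

Rows 3 and 4 each multiply to 6480, so every row has product 6480.
Row 1: 1×8×9×3×1×5 = 1080, so the missing entry is 6480 ÷ 1080 = 6.
Row 2: 3×6×1×5×9×8 = 6480, so the missing entry is 6480 ÷ 6480 = 1.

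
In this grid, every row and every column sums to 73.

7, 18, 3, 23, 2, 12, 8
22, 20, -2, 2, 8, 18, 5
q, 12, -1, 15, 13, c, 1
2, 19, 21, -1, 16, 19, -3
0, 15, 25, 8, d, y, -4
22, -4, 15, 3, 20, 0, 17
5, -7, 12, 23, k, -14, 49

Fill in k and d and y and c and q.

k = 5, d = 9, y = 20, c = 18, q = 15

Column 1: 7 + 22 + 2 + 0 + 22 + 5 = 58, so its missing entry is 73 − 58 = 15.
Row 7: 5 − 7 + 12 + 23 − 14 + 49 = 68, so its missing entry is 73 − 68 = 5.
Column 5: 2 + 8 + 13 + 16 + 20 + 5 = 64, so its missing entry is 73 − 64 = 9.
Row 5: 0 + 15 + 25 + 8 + 9 − 4 = 53, so its missing entry is 73 − 53 = 20.
Row 3: 15 + 12 − 1 + 15 + 13 + 1 = 55, so its missing entry is 73 − 55 = 18.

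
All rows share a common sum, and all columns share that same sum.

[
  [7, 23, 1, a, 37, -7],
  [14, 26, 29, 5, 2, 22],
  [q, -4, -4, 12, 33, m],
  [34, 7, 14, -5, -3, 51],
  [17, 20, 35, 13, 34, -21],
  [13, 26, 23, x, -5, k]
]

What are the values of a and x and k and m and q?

Rows 2 and 4 both sum to 98, so that's the common total.
The known cells in row 1 total 61, leaving 98 − 61 = 37 for the blank.
The known cells in column 1 total 85, leaving 98 − 85 = 13 for the blank.
The known cells in column 4 total 62, leaving 98 − 62 = 36 for the blank.
The known cells in row 6 total 93, leaving 98 − 93 = 5 for the blank.
The known cells in row 3 total 50, leaving 98 − 50 = 48 for the blank.

a = 37, x = 36, k = 5, m = 48, q = 13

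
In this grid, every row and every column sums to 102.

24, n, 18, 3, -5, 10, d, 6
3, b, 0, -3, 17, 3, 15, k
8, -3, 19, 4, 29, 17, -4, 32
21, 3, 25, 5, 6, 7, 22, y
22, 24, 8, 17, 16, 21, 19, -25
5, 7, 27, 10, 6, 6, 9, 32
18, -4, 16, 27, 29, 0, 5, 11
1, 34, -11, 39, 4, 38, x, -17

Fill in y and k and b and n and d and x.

The known cells in row 4 total 89, leaving 102 − 89 = 13 for the blank.
The known cells in column 8 total 52, leaving 102 − 52 = 50 for the blank.
The known cells in row 2 total 85, leaving 102 − 85 = 17 for the blank.
The known cells in column 2 total 78, leaving 102 − 78 = 24 for the blank.
The known cells in row 1 total 80, leaving 102 − 80 = 22 for the blank.
The known cells in row 8 total 88, leaving 102 − 88 = 14 for the blank.

y = 13, k = 50, b = 17, n = 24, d = 22, x = 14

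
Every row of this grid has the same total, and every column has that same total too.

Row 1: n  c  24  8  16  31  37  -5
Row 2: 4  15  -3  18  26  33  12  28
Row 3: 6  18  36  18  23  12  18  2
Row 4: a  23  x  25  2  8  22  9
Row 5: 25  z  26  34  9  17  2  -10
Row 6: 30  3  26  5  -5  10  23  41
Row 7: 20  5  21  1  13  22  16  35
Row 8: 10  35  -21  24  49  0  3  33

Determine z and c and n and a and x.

Rows 2 and 3 both sum to 133, so that's the common total.
Column 3: 24 − 3 + 36 + 26 + 26 + 21 − 21 = 109, so its missing entry is 133 − 109 = 24.
Row 4: 23 + 24 + 25 + 2 + 8 + 22 + 9 = 113, so its missing entry is 133 − 113 = 20.
Column 1: 4 + 6 + 20 + 25 + 30 + 20 + 10 = 115, so its missing entry is 133 − 115 = 18.
Row 1: 18 + 24 + 8 + 16 + 31 + 37 − 5 = 129, so its missing entry is 133 − 129 = 4.
Row 5: 25 + 26 + 34 + 9 + 17 + 2 − 10 = 103, so its missing entry is 133 − 103 = 30.

z = 30, c = 4, n = 18, a = 20, x = 24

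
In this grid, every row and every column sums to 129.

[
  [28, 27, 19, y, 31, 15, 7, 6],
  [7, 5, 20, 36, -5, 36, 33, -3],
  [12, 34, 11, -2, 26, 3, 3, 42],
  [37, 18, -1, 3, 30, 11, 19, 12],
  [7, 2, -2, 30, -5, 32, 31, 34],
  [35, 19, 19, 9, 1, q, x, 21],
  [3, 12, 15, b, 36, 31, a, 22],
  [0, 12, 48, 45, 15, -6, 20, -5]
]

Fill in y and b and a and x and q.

Column 6: 15 + 36 + 3 + 11 + 32 + 31 − 6 = 122, so its missing entry is 129 − 122 = 7.
Row 1: 28 + 27 + 19 + 31 + 15 + 7 + 6 = 133, so its missing entry is 129 − 133 = -4.
Row 6: 35 + 19 + 19 + 9 + 1 + 7 + 21 = 111, so its missing entry is 129 − 111 = 18.
Column 7: 7 + 33 + 3 + 19 + 31 + 18 + 20 = 131, so its missing entry is 129 − 131 = -2.
Row 7: 3 + 12 + 15 + 36 + 31 − 2 + 22 = 117, so its missing entry is 129 − 117 = 12.

y = -4, b = 12, a = -2, x = 18, q = 7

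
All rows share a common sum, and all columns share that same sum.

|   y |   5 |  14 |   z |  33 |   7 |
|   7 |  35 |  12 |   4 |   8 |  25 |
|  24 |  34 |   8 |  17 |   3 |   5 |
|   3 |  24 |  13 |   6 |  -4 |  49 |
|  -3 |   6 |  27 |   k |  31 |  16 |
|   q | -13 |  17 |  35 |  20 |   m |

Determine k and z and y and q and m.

k = 14, z = 15, y = 17, q = 43, m = -11

Rows 2 and 3 both sum to 91, so that's the common total.
Column 6: 7 + 25 + 5 + 49 + 16 = 102, so its missing entry is 91 − 102 = -11.
Row 5: -3 + 6 + 27 + 31 + 16 = 77, so its missing entry is 91 − 77 = 14.
Column 4: 4 + 17 + 6 + 14 + 35 = 76, so its missing entry is 91 − 76 = 15.
Row 1: 5 + 14 + 15 + 33 + 7 = 74, so its missing entry is 91 − 74 = 17.
Row 6: -13 + 17 + 35 + 20 − 11 = 48, so its missing entry is 91 − 48 = 43.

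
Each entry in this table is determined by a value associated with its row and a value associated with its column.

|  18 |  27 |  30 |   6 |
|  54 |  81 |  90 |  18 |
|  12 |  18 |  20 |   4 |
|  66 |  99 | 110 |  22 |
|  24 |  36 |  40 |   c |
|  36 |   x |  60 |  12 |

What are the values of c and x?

Each row is a constant multiple of every other row — this is a multiplication table with the headers hidden.
Row 5 is 40/30 = 4/3 times row 1, so its entry in column 4 is 6 × 4/3 = 8.
Row 6 is 60/30 = 2/1 times row 1, so its entry in column 2 is 27 × 2/1 = 54.

c = 8, x = 54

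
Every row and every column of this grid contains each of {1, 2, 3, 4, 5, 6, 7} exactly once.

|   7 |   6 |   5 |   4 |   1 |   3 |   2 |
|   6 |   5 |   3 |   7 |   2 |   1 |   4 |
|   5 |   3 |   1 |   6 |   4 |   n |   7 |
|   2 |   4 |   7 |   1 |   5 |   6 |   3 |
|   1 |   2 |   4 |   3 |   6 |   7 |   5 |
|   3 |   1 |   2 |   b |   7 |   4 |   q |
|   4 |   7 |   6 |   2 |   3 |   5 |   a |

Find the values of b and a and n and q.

b = 5, a = 1, n = 2, q = 6

For row 6, column 4: column 4 already has {1, 2, 3, 4, 6, 7}; that leaves 5.
For row 3, column 6: row 3 already has {1, 3, 4, 5, 6, 7}; that leaves 2.
At (row 7, col 7): row 7 already has {2, 3, 4, 5, 6, 7}, so the value is 1.
At (row 6, col 7): row 6 already has {1, 2, 3, 4, 5, 7}, so the value is 6.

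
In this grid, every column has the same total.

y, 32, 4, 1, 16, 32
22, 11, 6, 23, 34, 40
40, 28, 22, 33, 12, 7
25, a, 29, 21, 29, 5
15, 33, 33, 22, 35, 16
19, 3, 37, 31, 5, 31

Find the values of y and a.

y = 10, a = 24

Column 3 sums to 131 and so does column 6; that's the common total.
In column 1 the known cells total 121, leaving 131 − 121 = 10.
In column 2 the known cells total 107, leaving 131 − 107 = 24.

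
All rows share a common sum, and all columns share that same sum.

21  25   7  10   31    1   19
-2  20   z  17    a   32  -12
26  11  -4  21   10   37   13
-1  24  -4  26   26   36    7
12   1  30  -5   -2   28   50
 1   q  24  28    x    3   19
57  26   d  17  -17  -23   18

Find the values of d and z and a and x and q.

d = 36, z = 25, a = 34, x = 32, q = 7

Rows 1 and 3 both sum to 114, so that's the common total.
The known cells in row 7 total 78, leaving 114 − 78 = 36 for the blank.
The known cells in column 3 total 89, leaving 114 − 89 = 25 for the blank.
The known cells in column 2 total 107, leaving 114 − 107 = 7 for the blank.
The known cells in row 6 total 82, leaving 114 − 82 = 32 for the blank.
The known cells in row 2 total 80, leaving 114 − 80 = 34 for the blank.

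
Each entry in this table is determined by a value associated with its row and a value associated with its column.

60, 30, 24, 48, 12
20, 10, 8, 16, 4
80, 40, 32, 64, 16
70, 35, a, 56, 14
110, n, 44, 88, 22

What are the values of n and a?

Each row is a constant multiple of every other row — this is a multiplication table with the headers hidden.
Row 5 is 88/48 = 11/6 times row 1, so its entry in column 2 is 30 × 11/6 = 55.
Row 4 is 56/48 = 7/6 times row 1, so its entry in column 3 is 24 × 7/6 = 28.

n = 55, a = 28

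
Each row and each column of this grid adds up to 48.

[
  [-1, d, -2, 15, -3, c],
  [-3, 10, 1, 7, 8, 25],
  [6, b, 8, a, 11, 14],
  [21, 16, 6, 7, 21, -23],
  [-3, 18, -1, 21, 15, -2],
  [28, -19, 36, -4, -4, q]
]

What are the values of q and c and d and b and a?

Row 6: 28 − 19 + 36 − 4 − 4 = 37, so its missing entry is 48 − 37 = 11.
Column 4: 15 + 7 + 7 + 21 − 4 = 46, so its missing entry is 48 − 46 = 2.
Row 3: 6 + 8 + 2 + 11 + 14 = 41, so its missing entry is 48 − 41 = 7.
Column 2: 10 + 7 + 16 + 18 − 19 = 32, so its missing entry is 48 − 32 = 16.
Row 1: -1 + 16 − 2 + 15 − 3 = 25, so its missing entry is 48 − 25 = 23.

q = 11, c = 23, d = 16, b = 7, a = 2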